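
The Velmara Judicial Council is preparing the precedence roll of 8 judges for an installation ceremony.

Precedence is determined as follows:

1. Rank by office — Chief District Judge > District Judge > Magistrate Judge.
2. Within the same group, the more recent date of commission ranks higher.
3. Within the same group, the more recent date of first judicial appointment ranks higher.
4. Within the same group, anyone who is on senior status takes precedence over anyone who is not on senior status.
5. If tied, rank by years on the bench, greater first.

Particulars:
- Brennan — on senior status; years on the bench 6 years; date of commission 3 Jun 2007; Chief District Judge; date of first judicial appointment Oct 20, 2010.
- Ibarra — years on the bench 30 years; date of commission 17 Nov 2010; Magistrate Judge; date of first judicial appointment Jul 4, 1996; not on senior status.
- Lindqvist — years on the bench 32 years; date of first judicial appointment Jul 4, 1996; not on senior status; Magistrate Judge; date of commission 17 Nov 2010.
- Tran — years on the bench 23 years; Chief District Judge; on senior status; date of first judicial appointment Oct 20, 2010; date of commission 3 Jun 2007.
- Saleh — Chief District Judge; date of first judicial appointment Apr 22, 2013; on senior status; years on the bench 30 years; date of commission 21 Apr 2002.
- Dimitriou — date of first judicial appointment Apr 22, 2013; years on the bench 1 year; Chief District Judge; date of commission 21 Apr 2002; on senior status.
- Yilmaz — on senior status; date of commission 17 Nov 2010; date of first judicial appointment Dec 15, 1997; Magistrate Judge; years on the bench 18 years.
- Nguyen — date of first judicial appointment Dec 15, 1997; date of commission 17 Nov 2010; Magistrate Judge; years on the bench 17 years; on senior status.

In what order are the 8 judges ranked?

By office: Tran, Brennan, Saleh and Dimitriou (Chief District Judge); then Yilmaz, Nguyen, Lindqvist and Ibarra (Magistrate Judge).
Among Tran, Brennan, Saleh and Dimitriou, by date of commission (later first): Tran and Brennan (3 Jun 2007) before Saleh and Dimitriou (21 Apr 2002).
Tran and Brennan both have date of first judicial appointment Oct 20, 2010, so the next rule applies.
Tran and Brennan are each on senior status, so the next rule applies.
Among Tran and Brennan, by years on the bench (higher first): Tran (23 years) before Brennan (6 years).
Saleh and Dimitriou both have date of first judicial appointment Apr 22, 2013, so the next rule applies.
Saleh and Dimitriou are each on senior status, so the next rule applies.
Among Saleh and Dimitriou, by years on the bench (higher first): Saleh (30 years) before Dimitriou (1 year).
Yilmaz, Nguyen, Lindqvist and Ibarra all have date of commission 17 Nov 2010, so the next rule applies.
Among Yilmaz, Nguyen, Lindqvist and Ibarra, by date of first judicial appointment (later first): Yilmaz and Nguyen (Dec 15, 1997) before Lindqvist and Ibarra (Jul 4, 1996).
Yilmaz and Nguyen are each on senior status, so the next rule applies.
Among Yilmaz and Nguyen, by years on the bench (higher first): Yilmaz (18 years) before Nguyen (17 years).
Lindqvist and Ibarra are each not on senior status, so the next rule applies.
Among Lindqvist and Ibarra, by years on the bench (higher first): Lindqvist (32 years) before Ibarra (30 years).
Full order: Tran, Brennan, Saleh, Dimitriou, Yilmaz, Nguyen, Lindqvist, Ibarra.

Tran, Brennan, Saleh, Dimitriou, Yilmaz, Nguyen, Lindqvist, Ibarra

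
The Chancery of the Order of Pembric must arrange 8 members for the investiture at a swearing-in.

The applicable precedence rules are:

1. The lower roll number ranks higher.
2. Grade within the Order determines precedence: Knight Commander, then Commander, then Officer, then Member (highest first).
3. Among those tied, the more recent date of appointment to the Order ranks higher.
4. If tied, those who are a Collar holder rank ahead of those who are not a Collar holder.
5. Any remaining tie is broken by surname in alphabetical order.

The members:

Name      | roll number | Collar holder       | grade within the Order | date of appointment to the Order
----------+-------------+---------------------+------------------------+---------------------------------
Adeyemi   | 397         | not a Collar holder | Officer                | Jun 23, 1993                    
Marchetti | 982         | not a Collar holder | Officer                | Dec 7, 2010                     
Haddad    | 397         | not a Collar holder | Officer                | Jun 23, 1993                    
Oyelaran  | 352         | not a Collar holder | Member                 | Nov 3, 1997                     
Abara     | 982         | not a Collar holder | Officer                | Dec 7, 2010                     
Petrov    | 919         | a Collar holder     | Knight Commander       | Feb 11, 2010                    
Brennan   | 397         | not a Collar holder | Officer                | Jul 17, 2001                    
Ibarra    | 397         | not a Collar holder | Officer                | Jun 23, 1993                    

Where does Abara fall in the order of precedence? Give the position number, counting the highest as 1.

7

By roll number (lower first): Oyelaran (352); then Brennan, Adeyemi, Haddad and Ibarra (each 397); then Petrov (919); then Abara and Marchetti (both 982).
Brennan, Adeyemi, Haddad and Ibarra are each Officer, so the next rule applies.
Among Brennan, Adeyemi, Haddad and Ibarra, by date of appointment to the Order (later first): Brennan (Jul 17, 2001) before Adeyemi, Haddad and Ibarra (Jun 23, 1993).
Adeyemi, Haddad and Ibarra are each not a Collar holder, so the next rule applies.
Among Adeyemi, Haddad and Ibarra, alphabetically by surname: Adeyemi before Haddad before Ibarra.
Abara and Marchetti are each Officer, so the next rule applies.
Abara and Marchetti both have date of appointment to the Order Dec 7, 2010, so the next rule applies.
Abara and Marchetti are each not a Collar holder, so the next rule applies.
Among Abara and Marchetti, alphabetically by surname: Abara before Marchetti.
Order: Oyelaran, Brennan, Adeyemi, Haddad, Ibarra, Petrov, Abara, Marchetti. So position 7.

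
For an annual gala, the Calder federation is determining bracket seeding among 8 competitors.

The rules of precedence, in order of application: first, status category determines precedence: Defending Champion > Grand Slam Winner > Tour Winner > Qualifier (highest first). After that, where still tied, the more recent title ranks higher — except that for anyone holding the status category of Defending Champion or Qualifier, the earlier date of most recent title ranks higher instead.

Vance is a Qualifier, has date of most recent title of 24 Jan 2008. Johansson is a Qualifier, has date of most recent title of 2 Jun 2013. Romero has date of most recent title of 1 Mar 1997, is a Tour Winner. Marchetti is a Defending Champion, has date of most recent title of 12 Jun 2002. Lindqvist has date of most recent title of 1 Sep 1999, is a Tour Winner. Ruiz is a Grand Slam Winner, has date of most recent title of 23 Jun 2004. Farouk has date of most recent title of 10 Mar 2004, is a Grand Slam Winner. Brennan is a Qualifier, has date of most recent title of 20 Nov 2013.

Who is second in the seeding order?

Ruiz

By status category: Marchetti (Defending Champion); then Ruiz and Farouk (Grand Slam Winner); then Lindqvist and Romero (Tour Winner); then Vance, Johansson and Brennan (Qualifier).
Among Ruiz and Farouk, by date of most recent title (later first): Ruiz (23 Jun 2004) before Farouk (10 Mar 2004).
Among Lindqvist and Romero, by date of most recent title (later first): Lindqvist (1 Sep 1999) before Romero (1 Mar 1997).
Among Vance, Johansson and Brennan, by date of most recent title (earlier first) (reversed rule for this group): Vance (24 Jan 2008) before Johansson (2 Jun 2013) before Brennan (20 Nov 2013).
Order: Marchetti, Ruiz, Farouk, Lindqvist, Romero, Vance, Johansson, Brennan.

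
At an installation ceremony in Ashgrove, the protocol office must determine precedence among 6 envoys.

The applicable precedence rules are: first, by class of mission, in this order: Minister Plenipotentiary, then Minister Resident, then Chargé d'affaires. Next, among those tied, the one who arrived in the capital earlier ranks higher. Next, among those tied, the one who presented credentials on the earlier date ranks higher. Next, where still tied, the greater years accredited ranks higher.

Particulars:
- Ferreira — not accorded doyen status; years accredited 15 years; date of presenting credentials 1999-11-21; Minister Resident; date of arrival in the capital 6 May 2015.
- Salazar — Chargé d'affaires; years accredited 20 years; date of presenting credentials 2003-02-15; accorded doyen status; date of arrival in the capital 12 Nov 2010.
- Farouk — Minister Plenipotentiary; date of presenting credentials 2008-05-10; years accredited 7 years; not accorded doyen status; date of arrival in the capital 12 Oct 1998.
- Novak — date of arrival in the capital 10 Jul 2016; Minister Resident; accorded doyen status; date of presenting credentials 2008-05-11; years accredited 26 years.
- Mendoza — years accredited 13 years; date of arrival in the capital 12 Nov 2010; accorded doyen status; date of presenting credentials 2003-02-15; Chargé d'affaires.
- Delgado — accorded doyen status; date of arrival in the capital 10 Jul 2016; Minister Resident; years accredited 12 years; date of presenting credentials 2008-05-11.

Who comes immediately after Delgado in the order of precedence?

Salazar

By class of mission: Farouk (Minister Plenipotentiary); then Ferreira, Novak and Delgado (Minister Resident); then Salazar and Mendoza (Chargé d'affaires).
Among Ferreira, Novak and Delgado, by date of arrival in the capital (earlier first): Ferreira (6 May 2015) before Novak and Delgado (10 Jul 2016).
Novak and Delgado both have date of presenting credentials 2008-05-11, so the next rule applies.
Among Novak and Delgado, by years accredited (higher first): Novak (26 years) before Delgado (12 years).
Salazar and Mendoza both have date of arrival in the capital 12 Nov 2010, so the next rule applies.
Salazar and Mendoza both have date of presenting credentials 2003-02-15, so the next rule applies.
Among Salazar and Mendoza, by years accredited (higher first): Salazar (20 years) before Mendoza (13 years).
Order: Farouk, Ferreira, Novak, Delgado, Salazar, Mendoza.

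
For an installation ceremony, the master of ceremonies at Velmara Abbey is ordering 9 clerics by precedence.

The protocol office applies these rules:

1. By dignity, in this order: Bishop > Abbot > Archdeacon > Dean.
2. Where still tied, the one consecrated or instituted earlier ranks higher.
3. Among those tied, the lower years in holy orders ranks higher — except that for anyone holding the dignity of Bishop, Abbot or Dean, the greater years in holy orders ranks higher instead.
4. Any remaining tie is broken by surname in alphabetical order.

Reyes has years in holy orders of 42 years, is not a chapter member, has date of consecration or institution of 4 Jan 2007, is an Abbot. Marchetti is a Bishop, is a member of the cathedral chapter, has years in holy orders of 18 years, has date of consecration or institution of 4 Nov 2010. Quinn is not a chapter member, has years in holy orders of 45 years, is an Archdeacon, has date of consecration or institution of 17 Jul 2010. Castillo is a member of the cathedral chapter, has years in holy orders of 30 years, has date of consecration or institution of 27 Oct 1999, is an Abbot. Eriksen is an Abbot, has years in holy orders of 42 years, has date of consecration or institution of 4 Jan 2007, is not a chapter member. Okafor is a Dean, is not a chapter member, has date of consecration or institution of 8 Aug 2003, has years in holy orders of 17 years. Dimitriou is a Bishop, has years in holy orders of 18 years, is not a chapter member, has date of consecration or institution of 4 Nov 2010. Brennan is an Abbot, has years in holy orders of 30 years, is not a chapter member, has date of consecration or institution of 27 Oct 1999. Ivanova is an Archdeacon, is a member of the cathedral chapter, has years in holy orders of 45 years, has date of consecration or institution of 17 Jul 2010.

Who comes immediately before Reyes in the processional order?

By dignity: Dimitriou and Marchetti (Bishop); then Brennan, Castillo, Eriksen and Reyes (Abbot); then Ivanova and Quinn (Archdeacon); then Okafor (Dean).
Dimitriou and Marchetti both have date of consecration or institution 4 Nov 2010, so the next rule applies.
Dimitriou and Marchetti both have years in holy orders 18 years, so the next rule applies.
Among Dimitriou and Marchetti, alphabetically by surname: Dimitriou before Marchetti.
Among Brennan, Castillo, Eriksen and Reyes, by date of consecration or institution (earlier first): Brennan and Castillo (27 Oct 1999) before Eriksen and Reyes (4 Jan 2007).
Brennan and Castillo both have years in holy orders 30 years, so the next rule applies.
Among Brennan and Castillo, alphabetically by surname: Brennan before Castillo.
Eriksen and Reyes both have years in holy orders 42 years, so the next rule applies.
Among Eriksen and Reyes, alphabetically by surname: Eriksen before Reyes.
Ivanova and Quinn both have date of consecration or institution 17 Jul 2010, so the next rule applies.
Ivanova and Quinn both have years in holy orders 45 years, so the next rule applies.
Among Ivanova and Quinn, alphabetically by surname: Ivanova before Quinn.
Order: Dimitriou, Marchetti, Brennan, Castillo, Eriksen, Reyes, Ivanova, Quinn, Okafor.

Eriksen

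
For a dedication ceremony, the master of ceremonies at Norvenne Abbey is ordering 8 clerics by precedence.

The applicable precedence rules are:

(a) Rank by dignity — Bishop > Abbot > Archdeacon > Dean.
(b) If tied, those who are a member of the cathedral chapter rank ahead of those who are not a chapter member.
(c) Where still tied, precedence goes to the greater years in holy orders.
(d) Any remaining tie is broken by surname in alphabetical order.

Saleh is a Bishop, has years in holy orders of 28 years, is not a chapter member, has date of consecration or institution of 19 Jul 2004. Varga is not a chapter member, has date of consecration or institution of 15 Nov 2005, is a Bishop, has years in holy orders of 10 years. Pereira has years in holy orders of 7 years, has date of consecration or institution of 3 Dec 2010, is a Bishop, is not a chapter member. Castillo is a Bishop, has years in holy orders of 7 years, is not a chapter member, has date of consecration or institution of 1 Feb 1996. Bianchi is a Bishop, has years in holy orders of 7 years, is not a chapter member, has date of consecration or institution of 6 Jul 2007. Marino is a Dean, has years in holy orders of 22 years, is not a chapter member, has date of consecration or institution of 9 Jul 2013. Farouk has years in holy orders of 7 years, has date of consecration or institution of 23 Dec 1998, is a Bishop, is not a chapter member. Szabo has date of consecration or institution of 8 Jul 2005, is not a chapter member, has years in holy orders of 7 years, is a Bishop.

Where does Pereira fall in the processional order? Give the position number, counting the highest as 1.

By dignity: Saleh, Varga, Bianchi, Castillo, Farouk, Pereira and Szabo (Bishop); then Marino (Dean).
Saleh, Varga, Bianchi, Castillo, Farouk, Pereira and Szabo are each not a chapter member, so the next rule applies.
Among Saleh, Varga, Bianchi, Castillo, Farouk, Pereira and Szabo, by years in holy orders (higher first): Saleh (28 years) before Varga (10 years) before Bianchi, Castillo, Farouk, Pereira and Szabo (7 years).
Among Bianchi, Castillo, Farouk, Pereira and Szabo, alphabetically by surname: Bianchi before Castillo before Farouk before Pereira before Szabo.
Order: Saleh, Varga, Bianchi, Castillo, Farouk, Pereira, Szabo, Marino. So position 6.

6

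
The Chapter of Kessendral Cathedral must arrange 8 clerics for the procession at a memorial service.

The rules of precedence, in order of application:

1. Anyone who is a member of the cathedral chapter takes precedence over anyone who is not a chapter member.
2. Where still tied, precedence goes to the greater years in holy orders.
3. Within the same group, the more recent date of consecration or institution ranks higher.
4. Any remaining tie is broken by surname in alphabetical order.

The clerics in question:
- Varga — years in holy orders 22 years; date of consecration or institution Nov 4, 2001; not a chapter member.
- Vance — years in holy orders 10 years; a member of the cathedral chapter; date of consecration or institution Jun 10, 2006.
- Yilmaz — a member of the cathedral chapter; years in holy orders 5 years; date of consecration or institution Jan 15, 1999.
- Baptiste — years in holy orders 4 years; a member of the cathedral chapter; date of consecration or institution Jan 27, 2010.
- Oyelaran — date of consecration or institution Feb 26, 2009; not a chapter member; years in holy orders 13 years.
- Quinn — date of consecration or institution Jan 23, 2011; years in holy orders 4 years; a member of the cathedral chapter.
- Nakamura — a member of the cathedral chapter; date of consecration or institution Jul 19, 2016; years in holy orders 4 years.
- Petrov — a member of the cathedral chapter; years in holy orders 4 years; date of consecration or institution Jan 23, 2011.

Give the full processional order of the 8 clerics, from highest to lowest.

Vance, Yilmaz, Nakamura, Petrov, Quinn, Baptiste, Varga, Oyelaran

By the first rule: Vance, Yilmaz, Nakamura, Petrov, Quinn and Baptiste (each a member of the cathedral chapter); then Varga and Oyelaran (both not a chapter member).
Among Vance, Yilmaz, Nakamura, Petrov, Quinn and Baptiste, by years in holy orders (higher first): Vance (10 years) before Yilmaz (5 years) before Nakamura, Petrov, Quinn and Baptiste (4 years).
Among Nakamura, Petrov, Quinn and Baptiste, by date of consecration or institution (later first): Nakamura (Jul 19, 2016) before Petrov and Quinn (Jan 23, 2011) before Baptiste (Jan 27, 2010).
Among Petrov and Quinn, alphabetically by surname: Petrov before Quinn.
Among Varga and Oyelaran, by years in holy orders (higher first): Varga (22 years) before Oyelaran (13 years).
Full order: Vance, Yilmaz, Nakamura, Petrov, Quinn, Baptiste, Varga, Oyelaran.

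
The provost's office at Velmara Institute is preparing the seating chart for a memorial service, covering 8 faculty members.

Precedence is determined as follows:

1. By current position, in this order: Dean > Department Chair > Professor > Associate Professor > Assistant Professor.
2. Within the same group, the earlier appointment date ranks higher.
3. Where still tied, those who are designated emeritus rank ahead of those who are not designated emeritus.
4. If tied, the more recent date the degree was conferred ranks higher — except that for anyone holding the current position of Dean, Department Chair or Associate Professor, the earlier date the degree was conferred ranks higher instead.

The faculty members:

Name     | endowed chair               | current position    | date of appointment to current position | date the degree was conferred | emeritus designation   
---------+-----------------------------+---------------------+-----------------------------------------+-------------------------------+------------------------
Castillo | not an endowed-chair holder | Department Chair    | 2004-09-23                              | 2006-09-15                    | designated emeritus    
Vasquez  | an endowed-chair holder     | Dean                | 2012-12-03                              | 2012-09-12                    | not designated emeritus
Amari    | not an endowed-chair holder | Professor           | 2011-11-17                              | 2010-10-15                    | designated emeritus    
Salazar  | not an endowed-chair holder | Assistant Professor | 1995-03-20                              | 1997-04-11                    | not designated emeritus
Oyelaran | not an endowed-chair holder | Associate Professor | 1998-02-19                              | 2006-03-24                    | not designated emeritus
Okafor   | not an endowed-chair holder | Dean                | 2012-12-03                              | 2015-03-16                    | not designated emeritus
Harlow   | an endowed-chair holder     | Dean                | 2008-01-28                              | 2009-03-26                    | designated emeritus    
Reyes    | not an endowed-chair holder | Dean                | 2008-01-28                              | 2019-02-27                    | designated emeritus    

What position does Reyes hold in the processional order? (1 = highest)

By current position: Harlow, Reyes, Vasquez and Okafor (Dean); then Castillo (Department Chair); then Amari (Professor); then Oyelaran (Associate Professor); then Salazar (Assistant Professor).
Among Harlow, Reyes, Vasquez and Okafor, by date of appointment to current position (earlier first): Harlow and Reyes (2008-01-28) before Vasquez and Okafor (2012-12-03).
Harlow and Reyes are each designated emeritus, so the next rule applies.
Among Harlow and Reyes, by date the degree was conferred (earlier first) (reversed rule for this group): Harlow (2009-03-26) before Reyes (2019-02-27).
Vasquez and Okafor are each not designated emeritus, so the next rule applies.
Among Vasquez and Okafor, by date the degree was conferred (earlier first) (reversed rule for this group): Vasquez (2012-09-12) before Okafor (2015-03-16).
Order: Harlow, Reyes, Vasquez, Okafor, Castillo, Amari, Oyelaran, Salazar. So position 2.

2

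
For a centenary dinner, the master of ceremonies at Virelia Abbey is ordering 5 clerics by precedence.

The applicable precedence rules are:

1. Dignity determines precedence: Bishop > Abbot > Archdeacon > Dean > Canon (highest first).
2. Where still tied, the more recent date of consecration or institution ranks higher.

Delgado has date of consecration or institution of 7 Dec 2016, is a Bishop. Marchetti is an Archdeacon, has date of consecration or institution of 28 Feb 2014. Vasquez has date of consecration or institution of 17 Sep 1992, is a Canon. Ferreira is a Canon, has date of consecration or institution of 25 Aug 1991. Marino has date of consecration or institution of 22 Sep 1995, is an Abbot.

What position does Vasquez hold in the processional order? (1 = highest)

4

By dignity: Delgado (Bishop); then Marino (Abbot); then Marchetti (Archdeacon); then Vasquez and Ferreira (Canon).
Among Vasquez and Ferreira, by date of consecration or institution (later first): Vasquez (17 Sep 1992) before Ferreira (25 Aug 1991).
Order: Delgado, Marino, Marchetti, Vasquez, Ferreira. So position 4.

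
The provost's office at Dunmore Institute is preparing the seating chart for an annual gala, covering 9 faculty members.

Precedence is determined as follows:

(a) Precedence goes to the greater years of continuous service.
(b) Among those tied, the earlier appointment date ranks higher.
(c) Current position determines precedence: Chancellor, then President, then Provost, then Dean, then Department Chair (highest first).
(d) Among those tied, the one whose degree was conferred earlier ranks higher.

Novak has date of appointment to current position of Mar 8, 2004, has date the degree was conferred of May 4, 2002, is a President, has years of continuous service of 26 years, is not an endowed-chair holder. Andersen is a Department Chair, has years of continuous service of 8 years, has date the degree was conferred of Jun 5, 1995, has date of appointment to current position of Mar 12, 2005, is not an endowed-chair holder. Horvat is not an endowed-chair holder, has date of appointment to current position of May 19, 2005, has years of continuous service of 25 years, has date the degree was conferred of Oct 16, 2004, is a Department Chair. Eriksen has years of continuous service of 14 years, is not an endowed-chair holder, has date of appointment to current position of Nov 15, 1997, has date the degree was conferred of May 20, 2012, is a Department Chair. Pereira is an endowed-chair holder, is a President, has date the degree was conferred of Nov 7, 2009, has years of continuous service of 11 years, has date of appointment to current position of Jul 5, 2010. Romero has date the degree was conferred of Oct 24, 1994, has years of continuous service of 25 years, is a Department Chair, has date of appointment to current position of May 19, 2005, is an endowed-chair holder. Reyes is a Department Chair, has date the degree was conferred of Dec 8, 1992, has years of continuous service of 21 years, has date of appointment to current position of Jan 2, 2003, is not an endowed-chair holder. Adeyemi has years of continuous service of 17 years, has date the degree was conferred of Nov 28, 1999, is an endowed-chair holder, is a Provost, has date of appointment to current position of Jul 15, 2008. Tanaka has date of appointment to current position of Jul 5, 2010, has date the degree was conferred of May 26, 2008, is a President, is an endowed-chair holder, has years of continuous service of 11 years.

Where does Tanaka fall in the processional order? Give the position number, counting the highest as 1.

By years of continuous service (higher first): Novak (26 years); then Romero and Horvat (both 25 years); then Reyes (21 years); then Adeyemi (17 years); then Eriksen (14 years); then Tanaka and Pereira (both 11 years); then Andersen (8 years).
Romero and Horvat both have date of appointment to current position May 19, 2005, so the next rule applies.
Romero and Horvat are each Department Chair, so the next rule applies.
Among Romero and Horvat, by date the degree was conferred (earlier first): Romero (Oct 24, 1994) before Horvat (Oct 16, 2004).
Tanaka and Pereira both have date of appointment to current position Jul 5, 2010, so the next rule applies.
Tanaka and Pereira are each President, so the next rule applies.
Among Tanaka and Pereira, by date the degree was conferred (earlier first): Tanaka (May 26, 2008) before Pereira (Nov 7, 2009).
Order: Novak, Romero, Horvat, Reyes, Adeyemi, Eriksen, Tanaka, Pereira, Andersen. So position 7.

7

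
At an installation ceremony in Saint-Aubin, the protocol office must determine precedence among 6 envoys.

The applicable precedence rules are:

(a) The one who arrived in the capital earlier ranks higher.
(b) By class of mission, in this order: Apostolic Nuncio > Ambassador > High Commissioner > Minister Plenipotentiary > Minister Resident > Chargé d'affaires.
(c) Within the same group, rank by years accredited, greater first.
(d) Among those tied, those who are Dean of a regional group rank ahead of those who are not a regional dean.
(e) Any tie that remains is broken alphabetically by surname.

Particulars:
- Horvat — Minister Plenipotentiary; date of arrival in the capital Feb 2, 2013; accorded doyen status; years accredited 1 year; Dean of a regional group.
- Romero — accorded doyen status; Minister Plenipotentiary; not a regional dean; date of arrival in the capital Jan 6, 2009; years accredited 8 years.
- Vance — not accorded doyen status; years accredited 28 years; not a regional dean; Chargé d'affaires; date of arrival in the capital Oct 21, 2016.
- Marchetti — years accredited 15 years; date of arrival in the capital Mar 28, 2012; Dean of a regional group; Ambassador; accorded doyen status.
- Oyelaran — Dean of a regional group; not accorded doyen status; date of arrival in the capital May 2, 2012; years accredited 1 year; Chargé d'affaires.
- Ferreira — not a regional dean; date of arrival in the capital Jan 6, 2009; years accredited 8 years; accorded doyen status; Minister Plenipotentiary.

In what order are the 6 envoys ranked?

By date of arrival in the capital (earlier first): Ferreira and Romero (both Jan 6, 2009); then Marchetti (Mar 28, 2012); then Oyelaran (May 2, 2012); then Horvat (Feb 2, 2013); then Vance (Oct 21, 2016).
Ferreira and Romero are each Minister Plenipotentiary, so the next rule applies.
Ferreira and Romero both have years accredited 8 years, so the next rule applies.
Ferreira and Romero are each not a regional dean, so the next rule applies.
Among Ferreira and Romero, alphabetically by surname: Ferreira before Romero.
Full order: Ferreira, Romero, Marchetti, Oyelaran, Horvat, Vance.

Ferreira, Romero, Marchetti, Oyelaran, Horvat, Vance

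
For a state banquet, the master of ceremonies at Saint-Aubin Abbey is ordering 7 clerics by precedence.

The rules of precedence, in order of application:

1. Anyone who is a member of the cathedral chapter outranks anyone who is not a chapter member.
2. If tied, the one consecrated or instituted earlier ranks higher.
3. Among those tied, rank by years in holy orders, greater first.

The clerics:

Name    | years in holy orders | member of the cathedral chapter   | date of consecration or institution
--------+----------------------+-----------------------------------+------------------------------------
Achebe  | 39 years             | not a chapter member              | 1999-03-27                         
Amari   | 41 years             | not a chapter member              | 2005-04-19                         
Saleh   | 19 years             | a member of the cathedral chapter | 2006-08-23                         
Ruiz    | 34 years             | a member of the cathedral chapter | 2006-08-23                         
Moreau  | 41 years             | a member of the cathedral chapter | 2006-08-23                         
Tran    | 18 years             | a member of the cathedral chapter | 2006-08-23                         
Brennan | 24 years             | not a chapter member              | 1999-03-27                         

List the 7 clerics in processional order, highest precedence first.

Moreau, Ruiz, Saleh, Tran, Achebe, Brennan, Amari

By the first rule: Moreau, Ruiz, Saleh and Tran (each a member of the cathedral chapter); then Achebe, Brennan and Amari (each not a chapter member).
Moreau, Ruiz, Saleh and Tran all have date of consecration or institution 2006-08-23, so the next rule applies.
Among Moreau, Ruiz, Saleh and Tran, by years in holy orders (higher first): Moreau (41 years) before Ruiz (34 years) before Saleh (19 years) before Tran (18 years).
Among Achebe, Brennan and Amari, by date of consecration or institution (earlier first): Achebe and Brennan (1999-03-27) before Amari (2005-04-19).
Among Achebe and Brennan, by years in holy orders (higher first): Achebe (39 years) before Brennan (24 years).
Full order: Moreau, Ruiz, Saleh, Tran, Achebe, Brennan, Amari.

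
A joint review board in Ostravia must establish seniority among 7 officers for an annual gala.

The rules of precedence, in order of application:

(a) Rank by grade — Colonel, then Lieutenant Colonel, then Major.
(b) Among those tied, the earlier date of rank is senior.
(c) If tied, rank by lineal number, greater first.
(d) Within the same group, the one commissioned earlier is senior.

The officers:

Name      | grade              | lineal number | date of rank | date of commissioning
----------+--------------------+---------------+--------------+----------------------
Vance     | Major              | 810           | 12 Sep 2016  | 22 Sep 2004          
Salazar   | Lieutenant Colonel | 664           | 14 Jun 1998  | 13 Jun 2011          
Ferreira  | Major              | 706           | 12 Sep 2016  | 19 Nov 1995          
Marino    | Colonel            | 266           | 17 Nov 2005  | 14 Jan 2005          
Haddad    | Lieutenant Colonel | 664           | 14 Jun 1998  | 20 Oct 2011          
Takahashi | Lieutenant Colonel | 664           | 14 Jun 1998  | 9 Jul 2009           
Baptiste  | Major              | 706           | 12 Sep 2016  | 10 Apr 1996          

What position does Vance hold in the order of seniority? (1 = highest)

By grade: Marino (Colonel); then Takahashi, Salazar and Haddad (Lieutenant Colonel); then Vance, Ferreira and Baptiste (Major).
Takahashi, Salazar and Haddad all have date of rank 14 Jun 1998, so the next rule applies.
Takahashi, Salazar and Haddad all have lineal number 664, so the next rule applies.
Among Takahashi, Salazar and Haddad, by date of commissioning (earlier first): Takahashi (9 Jul 2009) before Salazar (13 Jun 2011) before Haddad (20 Oct 2011).
Vance, Ferreira and Baptiste all have date of rank 12 Sep 2016, so the next rule applies.
Among Vance, Ferreira and Baptiste, by lineal number (higher first): Vance (810) before Ferreira and Baptiste (706).
Among Ferreira and Baptiste, by date of commissioning (earlier first): Ferreira (19 Nov 1995) before Baptiste (10 Apr 1996).
Order: Marino, Takahashi, Salazar, Haddad, Vance, Ferreira, Baptiste. So position 5.

5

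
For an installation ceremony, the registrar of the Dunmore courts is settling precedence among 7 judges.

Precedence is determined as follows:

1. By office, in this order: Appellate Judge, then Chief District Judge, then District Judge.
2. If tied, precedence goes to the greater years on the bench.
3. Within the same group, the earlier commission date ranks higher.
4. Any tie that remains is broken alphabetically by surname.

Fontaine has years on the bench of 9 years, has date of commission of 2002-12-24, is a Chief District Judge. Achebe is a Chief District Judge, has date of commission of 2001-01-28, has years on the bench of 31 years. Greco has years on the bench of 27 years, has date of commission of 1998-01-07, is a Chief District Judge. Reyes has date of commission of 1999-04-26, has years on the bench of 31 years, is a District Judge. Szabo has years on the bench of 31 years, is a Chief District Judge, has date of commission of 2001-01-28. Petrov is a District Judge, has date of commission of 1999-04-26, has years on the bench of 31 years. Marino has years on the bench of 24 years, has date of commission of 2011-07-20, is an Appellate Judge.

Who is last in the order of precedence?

By office: Marino (Appellate Judge); then Achebe, Szabo, Greco and Fontaine (Chief District Judge); then Petrov and Reyes (District Judge).
Among Achebe, Szabo, Greco and Fontaine, by years on the bench (higher first): Achebe and Szabo (31 years) before Greco (27 years) before Fontaine (9 years).
Achebe and Szabo both have date of commission 2001-01-28, so the next rule applies.
Among Achebe and Szabo, alphabetically by surname: Achebe before Szabo.
Petrov and Reyes both have years on the bench 31 years, so the next rule applies.
Petrov and Reyes both have date of commission 1999-04-26, so the next rule applies.
Among Petrov and Reyes, alphabetically by surname: Petrov before Reyes.
Order: Marino, Achebe, Szabo, Greco, Fontaine, Petrov, Reyes.

Reyes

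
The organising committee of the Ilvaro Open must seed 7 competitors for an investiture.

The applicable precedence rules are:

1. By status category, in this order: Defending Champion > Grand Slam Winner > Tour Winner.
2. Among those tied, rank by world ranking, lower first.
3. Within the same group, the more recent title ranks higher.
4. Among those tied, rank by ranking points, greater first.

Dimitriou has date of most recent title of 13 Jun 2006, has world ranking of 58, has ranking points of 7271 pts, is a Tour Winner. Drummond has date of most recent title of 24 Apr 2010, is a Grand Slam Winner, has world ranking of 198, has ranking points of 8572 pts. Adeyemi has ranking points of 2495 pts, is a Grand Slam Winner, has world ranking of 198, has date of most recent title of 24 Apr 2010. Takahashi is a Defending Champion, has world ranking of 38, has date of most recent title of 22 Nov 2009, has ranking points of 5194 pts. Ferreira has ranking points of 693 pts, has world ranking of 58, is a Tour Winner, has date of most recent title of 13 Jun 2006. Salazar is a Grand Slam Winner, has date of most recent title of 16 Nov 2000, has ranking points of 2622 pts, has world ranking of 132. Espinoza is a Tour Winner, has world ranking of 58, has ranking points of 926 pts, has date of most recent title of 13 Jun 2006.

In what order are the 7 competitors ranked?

Takahashi, Salazar, Drummond, Adeyemi, Dimitriou, Espinoza, Ferreira

By status category: Takahashi (Defending Champion); then Salazar, Drummond and Adeyemi (Grand Slam Winner); then Dimitriou, Espinoza and Ferreira (Tour Winner).
Among Salazar, Drummond and Adeyemi, by world ranking (lower first): Salazar (132) before Drummond and Adeyemi (198).
Drummond and Adeyemi both have date of most recent title 24 Apr 2010, so the next rule applies.
Among Drummond and Adeyemi, by ranking points (higher first): Drummond (8572 pts) before Adeyemi (2495 pts).
Dimitriou, Espinoza and Ferreira all have world ranking 58, so the next rule applies.
Dimitriou, Espinoza and Ferreira all have date of most recent title 13 Jun 2006, so the next rule applies.
Among Dimitriou, Espinoza and Ferreira, by ranking points (higher first): Dimitriou (7271 pts) before Espinoza (926 pts) before Ferreira (693 pts).
Full order: Takahashi, Salazar, Drummond, Adeyemi, Dimitriou, Espinoza, Ferreira.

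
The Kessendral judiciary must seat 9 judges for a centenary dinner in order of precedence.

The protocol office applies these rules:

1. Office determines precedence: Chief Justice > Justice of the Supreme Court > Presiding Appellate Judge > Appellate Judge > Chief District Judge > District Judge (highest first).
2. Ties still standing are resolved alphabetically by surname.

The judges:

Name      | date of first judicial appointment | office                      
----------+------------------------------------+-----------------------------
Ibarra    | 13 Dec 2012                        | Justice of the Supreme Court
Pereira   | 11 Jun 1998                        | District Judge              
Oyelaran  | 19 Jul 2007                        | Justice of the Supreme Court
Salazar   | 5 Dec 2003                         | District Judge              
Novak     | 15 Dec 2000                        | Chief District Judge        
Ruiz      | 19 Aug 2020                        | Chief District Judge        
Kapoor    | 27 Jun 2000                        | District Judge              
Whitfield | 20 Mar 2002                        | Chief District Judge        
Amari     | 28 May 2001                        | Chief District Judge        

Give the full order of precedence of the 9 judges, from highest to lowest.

By office: Ibarra and Oyelaran (Justice of the Supreme Court); then Amari, Novak, Ruiz and Whitfield (Chief District Judge); then Kapoor, Pereira and Salazar (District Judge).
Among Ibarra and Oyelaran, alphabetically by surname: Ibarra before Oyelaran.
Among Amari, Novak, Ruiz and Whitfield, alphabetically by surname: Amari before Novak before Ruiz before Whitfield.
Among Kapoor, Pereira and Salazar, alphabetically by surname: Kapoor before Pereira before Salazar.
Full order: Ibarra, Oyelaran, Amari, Novak, Ruiz, Whitfield, Kapoor, Pereira, Salazar.

Ibarra, Oyelaran, Amari, Novak, Ruiz, Whitfield, Kapoor, Pereira, Salazar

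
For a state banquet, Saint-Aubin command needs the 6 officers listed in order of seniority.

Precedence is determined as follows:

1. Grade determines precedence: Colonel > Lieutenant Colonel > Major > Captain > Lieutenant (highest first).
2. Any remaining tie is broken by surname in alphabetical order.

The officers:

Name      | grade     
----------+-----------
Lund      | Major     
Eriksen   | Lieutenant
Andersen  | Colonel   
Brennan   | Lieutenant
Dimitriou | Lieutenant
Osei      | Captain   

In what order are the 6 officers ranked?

Andersen, Lund, Osei, Brennan, Dimitriou, Eriksen

By grade: Andersen (Colonel); then Lund (Major); then Osei (Captain); then Brennan, Dimitriou and Eriksen (Lieutenant).
Among Brennan, Dimitriou and Eriksen, alphabetically by surname: Brennan before Dimitriou before Eriksen.
Full order: Andersen, Lund, Osei, Brennan, Dimitriou, Eriksen.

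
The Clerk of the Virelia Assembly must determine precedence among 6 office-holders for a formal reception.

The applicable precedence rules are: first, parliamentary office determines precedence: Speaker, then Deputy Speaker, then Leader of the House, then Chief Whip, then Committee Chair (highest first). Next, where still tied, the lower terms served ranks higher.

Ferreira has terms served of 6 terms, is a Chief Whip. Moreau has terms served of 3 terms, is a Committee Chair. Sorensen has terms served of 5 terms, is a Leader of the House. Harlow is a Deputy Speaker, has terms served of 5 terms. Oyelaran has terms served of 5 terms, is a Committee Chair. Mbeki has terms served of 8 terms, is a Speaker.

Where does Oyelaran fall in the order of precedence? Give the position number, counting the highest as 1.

6

By parliamentary office: Mbeki (Speaker); then Harlow (Deputy Speaker); then Sorensen (Leader of the House); then Ferreira (Chief Whip); then Moreau and Oyelaran (Committee Chair).
Among Moreau and Oyelaran, by terms served (lower first): Moreau (3 terms) before Oyelaran (5 terms).
Order: Mbeki, Harlow, Sorensen, Ferreira, Moreau, Oyelaran. So position 6.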